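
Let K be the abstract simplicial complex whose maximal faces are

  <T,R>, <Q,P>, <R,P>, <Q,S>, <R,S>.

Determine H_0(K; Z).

H_0 = Z.

Order the vertices as P < Q < R < S < T. Listing each simplex with vertices in this order, K has dimension 1 with simplices:

  0-simplices (5): P, Q, R, S, T
  1-simplices (5): PQ, PR, QS, RS, RT

so the chain groups are C_0 ≅ Z^5, C_1 ≅ Z^5.

The boundary map ∂_1: C_1 → C_0 maps an edge to its endpoints' difference, ∂[p,q] = q − p. For instance
  ∂RS = S − R.
The 5×5 boundary matrix has rank 4 and Smith normal form diag(1,1,1,1).

Reading off H_k = ker ∂_k / im ∂_{k+1}:

  H_0: rank C_0 − rank ∂_1 = 5 − 4 = 1, and the invariant factors of ∂_1 are all 1, so H_0 ≅ Z.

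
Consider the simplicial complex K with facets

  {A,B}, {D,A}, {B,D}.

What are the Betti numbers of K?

Fix the vertex order A < B < D and write every simplex with vertices in increasing order. Then dim K = 1 and the simplices of K are:

  0-simplices (3): A, B, D
  1-simplices (3): AB, AD, BD

so the chain groups are C_0 ≅ Z^3, C_1 ≅ Z^3.

The boundary map ∂_1: C_1 → C_0 is given by ∂[p,q] = [q] − [p]. For instance
  ∂BD = D − B.
As a 3×3 matrix over Z this has rank 2, with invariant factors (1,1).

Computing H_k = (kernel of ∂_k) / (image of ∂_{k+1}):

  H_0: rank C_0 − rank ∂_1 = 3 − 2 = 1, and the invariant factors of ∂_1 are all 1, so H_0 = Z.
  H_1: rank ker ∂_1 − rank ∂_2 = (3 − 2) − 0 = 1, and there is no ∂_2, so H_1 = Z.

As a check, the Euler characteristic is 3 − 3 = 0, which agrees with 1 − 1 = 0.
(K is a triangulation of the circle S^1.)

Hence the Betti numbers are b_0 = 1, b_1 = 1.

b_0 = 1, b_1 = 1.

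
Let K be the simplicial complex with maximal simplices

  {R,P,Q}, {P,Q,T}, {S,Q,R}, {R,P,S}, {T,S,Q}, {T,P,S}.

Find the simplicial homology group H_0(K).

Order the vertices as P < Q < R < S < T. Listing each simplex with vertices in this order, K has dimension 2 with simplices:

  0-simplices (5): P, Q, R, S, T
  1-simplices (9): PQ, PR, PS, PT, QR, QS, QT, RS, ST
  2-simplices (6): PQR, PQT, PRS, PST, QRS, QST

so the chain groups are C_0 ≅ Z^5, C_1 ≅ Z^9, C_2 ≅ Z^6.

Boundary ∂_1: C_1 → C_0 maps an edge to its endpoints' difference, ∂[p,q] = q − p.
As a 5×9 matrix over Z this has rank 4, with invariant factors (1,1,1,1).

Boundary ∂_2: C_2 → C_1 acts by ∂[p,q,r] = [q,r] − [p,r] + [p,q]. For instance
  ∂PQR = QR − PR + PQ,
  ∂QST = ST − QT + QS.
The 9×6 boundary matrix has rank 5 and Smith normal form diag(1,1,1,1,1).

Now H_k = ker ∂_k / im ∂_{k+1}, so:

  H_0: rank C_0 − rank ∂_1 = 5 − 4 = 1, and the invariant factors of ∂_1 are all 1, so H_0 ≅ Z.

H_0 ≅ Z.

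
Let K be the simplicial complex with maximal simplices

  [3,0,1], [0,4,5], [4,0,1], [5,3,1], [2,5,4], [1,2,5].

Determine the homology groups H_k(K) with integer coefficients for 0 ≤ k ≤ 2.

H_0 ≅ Z,  H_1 ≅ Z,  H_2 = 0.

Fix the vertex order 0 < 1 < 2 < 3 < 4 < 5 and write every simplex with vertices in increasing order. Then dim K = 2 and the simplices of K are:

  0-simplices (6): [0], [1], [2], [3], [4], [5]
  1-simplices (12): [0,1], [0,3], [0,4], [0,5], [1,2], [1,3], [1,4], [1,5], [2,4], [2,5], [3,5], [4,5]
  2-simplices (6): [0,1,3], [0,1,4], [0,4,5], [1,2,5], [1,3,5], [2,4,5]

so the chain groups are C_0 ≅ Z^6, C_1 ≅ Z^12, C_2 ≅ Z^6.

The boundary map ∂_1: C_1 → C_0 maps an edge to its endpoints' difference, ∂[p,q] = q − p.
The resulting 6×12 matrix has rank 5, and its Smith normal form has invariant factors (1,1,1,1,1).

∂_2: C_2 → C_1 sends each 2-simplex [p,q,r] to [q,r] − [p,r] + [p,q]. For instance
  ∂[0,1,4] = [1,4] − [0,4] + [0,1],
  ∂[0,1,3] = [1,3] − [0,3] + [0,1].
The resulting 12×6 matrix has rank 6, and its Smith normal form has invariant factors (1,1,1,1,1,1).

Now H_k = ker ∂_k / im ∂_{k+1}, so:

  H_0: rank C_0 − rank ∂_1 = 6 − 5 = 1, and the invariant factors of ∂_1 are all 1, so H_0 ≅ Z.
  H_1: rank ker ∂_1 − rank ∂_2 = (12 − 5) − 6 = 1, and the invariant factors of ∂_2 are all 1, so H_1 ≅ Z.
  H_2: rank ker ∂_2 − rank ∂_3 = (6 − 6) − 0 = 0, and there is no ∂_3, so H_2 ≅ 0.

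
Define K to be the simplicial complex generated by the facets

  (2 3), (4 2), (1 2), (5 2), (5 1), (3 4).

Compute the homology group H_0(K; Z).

K has 5 vertices, 6 edges.
rank ∂_0 = 0, rank ∂_1 = 4 ⇒ b_0 = 5 − 0 − 4 = 1; all invariant factors of ∂_1 are 1 so no torsion. So H_0 = Z.

H_0 = Z.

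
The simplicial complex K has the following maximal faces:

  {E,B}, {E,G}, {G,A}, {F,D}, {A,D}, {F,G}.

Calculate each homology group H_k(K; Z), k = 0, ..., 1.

Fix the vertex order A < B < D < E < F < G and write every simplex with vertices in increasing order. Then dim K = 1 and the simplices of K are:

  0-simplices (6): A, B, D, E, F, G
  1-simplices (6): AD, AG, BE, DF, EG, FG

so the chain groups are C_0 ≅ Z^6, C_1 ≅ Z^6.

The boundary map ∂_1: C_1 → C_0 is given by ∂[p,q] = [q] − [p]. For instance
  ∂FG = G − F.
As a 6×6 matrix over Z this has rank 5, with invariant factors (1,1,1,1,1).

Reading off H_k = ker ∂_k / im ∂_{k+1}:

  H_0: rank C_0 − rank ∂_1 = 6 − 5 = 1, and the invariant factors of ∂_1 are all 1, so H_0 ≅ Z.
  H_1: rank ker ∂_1 − rank ∂_2 = (6 − 5) − 0 = 1, and there is no ∂_2, so H_1 ≅ Z.

H_0 ≅ Z,  H_1 ≅ Z.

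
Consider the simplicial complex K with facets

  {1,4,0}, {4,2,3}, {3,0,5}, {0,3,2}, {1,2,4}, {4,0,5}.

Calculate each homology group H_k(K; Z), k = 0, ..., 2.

H_0 ≅ Z,  H_1 ≅ Z,  H_2 = 0.

Order the vertices as 0 < 1 < 2 < 3 < 4 < 5. Listing each simplex with vertices in this order, K has dimension 2 with simplices:

  0-simplices (6): [0], [1], [2], [3], [4], [5]
  1-simplices (12): [0,1], [0,2], [0,3], [0,4], [0,5], [1,2], [1,4], [2,3], [2,4], [3,4], [3,5], [4,5]
  2-simplices (6): [0,1,4], [0,2,3], [0,3,5], [0,4,5], [1,2,4], [2,3,4]

Hence C_0 ≅ Z^6, C_1 ≅ Z^12, C_2 ≅ Z^6.

∂_1: C_1 → C_0 maps an edge to its endpoints' difference, ∂[p,q] = q − p. For instance
  ∂[1,2] = [2] − [1].
As a 6×12 matrix over Z this has rank 5, with invariant factors (1,1,1,1,1).

Boundary ∂_2: C_2 → C_1 acts by ∂[p,q,r] = [q,r] − [p,r] + [p,q]. For instance
  ∂[0,2,3] = [2,3] − [0,3] + [0,2],
  ∂[0,4,5] = [4,5] − [0,5] + [0,4].
As a 12×6 matrix over Z this has rank 6, with invariant factors (1,1,1,1,1,1).

Computing H_k = (kernel of ∂_k) / (image of ∂_{k+1}):

  H_0: rank C_0 − rank ∂_1 = 6 − 5 = 1, and the invariant factors of ∂_1 are all 1, so H_0 = Z.
  H_1: rank ker ∂_1 − rank ∂_2 = (12 − 5) − 6 = 1, and the invariant factors of ∂_2 are all 1, so H_1 = Z.
  H_2: rank ker ∂_2 − rank ∂_3 = (6 − 6) − 0 = 0, and there is no ∂_3, so H_2 = 0.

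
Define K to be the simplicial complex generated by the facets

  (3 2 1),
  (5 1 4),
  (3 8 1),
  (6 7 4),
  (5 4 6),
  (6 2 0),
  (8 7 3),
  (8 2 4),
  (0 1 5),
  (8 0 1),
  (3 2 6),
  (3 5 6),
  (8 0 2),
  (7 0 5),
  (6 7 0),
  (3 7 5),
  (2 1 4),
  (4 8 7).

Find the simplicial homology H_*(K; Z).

H_0 = Z,  H_1 = Z ⊕ Z/2,  H_2 = 0.

K has 9 vertices, 27 edges, 18 triangles.
rank ∂_0 = 0, rank ∂_1 = 8 ⇒ b_0 = 9 − 0 − 8 = 1; all invariant factors of ∂_1 are 1 so no torsion. So H_0 ≅ Z.
rank ∂_1 = 8, rank ∂_2 = 18 ⇒ b_1 = 27 − 8 − 18 = 1; ∂_2 has invariant factor(s) [2] giving torsion. So H_1 ≅ Z ⊕ Z/2.
rank ∂_2 = 18, rank ∂_3 = 0 ⇒ b_2 = 18 − 18 − 0 = 0. So H_2 ≅ 0.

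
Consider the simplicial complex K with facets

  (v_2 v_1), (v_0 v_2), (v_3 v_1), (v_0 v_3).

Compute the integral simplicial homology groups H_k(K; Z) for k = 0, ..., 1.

Take the total order v_0 < v_1 < v_2 < v_3 on the vertex set. Then K (dimension 1) consists of the simplices:

  0-simplices (4): [v_0], [v_1], [v_2], [v_3]
  1-simplices (4): [v_0,v_2], [v_0,v_3], [v_1,v_2], [v_1,v_3]

Hence C_0 ≅ Z^4, C_1 ≅ Z^4.

∂_1: C_1 → C_0 maps an edge to its endpoints' difference, ∂[p,q] = q − p. For instance
  ∂[v_0,v_3] = [v_3] − [v_0].
The 4×4 boundary matrix has rank 3 and Smith normal form diag(1,1,1).

Computing H_k = (kernel of ∂_k) / (image of ∂_{k+1}):

  H_0: rank C_0 − rank ∂_1 = 4 − 3 = 1, and the invariant factors of ∂_1 are all 1, so H_0 = Z.
  H_1: rank ker ∂_1 − rank ∂_2 = (4 − 3) − 0 = 1, and there is no ∂_2, so H_1 = Z.

H_0 ≅ Z,  H_1 ≅ Z.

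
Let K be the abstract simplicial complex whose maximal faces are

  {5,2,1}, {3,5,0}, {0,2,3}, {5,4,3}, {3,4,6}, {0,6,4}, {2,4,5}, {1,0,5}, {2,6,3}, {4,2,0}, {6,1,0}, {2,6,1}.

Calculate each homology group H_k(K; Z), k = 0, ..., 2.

H_0 ≅ Z,  H_1 ≅ Z/2,  H_2 = 0.

K has 7 vertices, 18 edges, 12 triangles.
rank ∂_0 = 0, rank ∂_1 = 6 ⇒ b_0 = 7 − 0 − 6 = 1; all invariant factors of ∂_1 are 1 so no torsion. So H_0 ≅ Z.
rank ∂_1 = 6, rank ∂_2 = 12 ⇒ b_1 = 18 − 6 − 12 = 0; ∂_2 has invariant factor(s) [2] giving torsion. So H_1 ≅ Z/2.
rank ∂_2 = 12, rank ∂_3 = 0 ⇒ b_2 = 12 − 12 − 0 = 0. So H_2 ≅ 0.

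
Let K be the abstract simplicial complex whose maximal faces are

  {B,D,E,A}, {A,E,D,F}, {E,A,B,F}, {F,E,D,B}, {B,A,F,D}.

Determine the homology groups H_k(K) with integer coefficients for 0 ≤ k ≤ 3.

H_0 ≅ Z,  H_1 = 0,  H_2 = 0,  H_3 ≅ Z.

Fix the vertex order A < B < D < E < F and write every simplex with vertices in increasing order. Then dim K = 3 and the simplices of K are:

  0-simplices (5): A, B, D, E, F
  1-simplices (10): AB, AD, AE, AF, BD, BE, BF, DE, DF, EF
  2-simplices (10): ABD, ABE, ABF, ADE, ADF, AEF, BDE, BDF, BEF, DEF
  3-simplices (5): ABDE, ABDF, ABEF, ADEF, BDEF

giving chain groups C_0 ≅ Z^5, C_1 ≅ Z^10, C_2 ≅ Z^10, C_3 ≅ Z^5.

∂_1: C_1 → C_0 maps an edge to its endpoints' difference, ∂[p,q] = q − p. For instance
  ∂DF = F − D.
The 5×10 boundary matrix has rank 4 and Smith normal form diag(1,1,1,1).

Boundary ∂_2: C_2 → C_1 sends each 2-simplex [p,q,r] to [q,r] − [p,r] + [p,q]. For instance
  ∂ABE = BE − AE + AB,
  ∂ABD = BD − AD + AB.
As a 10×10 matrix over Z this has rank 6, with invariant factors (1,1,1,1,1,1).

The boundary map ∂_3: C_3 → C_2 sends each 3-simplex σ to the alternating sum Σ_i (−1)^i (σ with its i-th vertex removed). For instance
  ∂ABEF = BEF − AEF + ABF − ABE,
  ∂BDEF = DEF − BEF + BDF − BDE.
The resulting 10×5 matrix has rank 4, and its Smith normal form has invariant factors (1,1,1,1).

Reading off H_k = ker ∂_k / im ∂_{k+1}:

  H_0: rank C_0 − rank ∂_1 = 5 − 4 = 1, and the invariant factors of ∂_1 are all 1, so H_0 = Z.
  H_1: rank ker ∂_1 − rank ∂_2 = (10 − 4) − 6 = 0, and the invariant factors of ∂_2 are all 1, so H_1 = 0.
  H_2: rank ker ∂_2 − rank ∂_3 = (10 − 6) − 4 = 0, and the invariant factors of ∂_3 are all 1, so H_2 = 0.
  H_3: rank ker ∂_3 − rank ∂_4 = (5 − 4) − 0 = 1, and there is no ∂_4, so H_3 = Z.

As a check, the Euler characteristic is 5 − 10 + 10 − 5 = 0, which agrees with 1 − 0 + 0 − 1 = 0.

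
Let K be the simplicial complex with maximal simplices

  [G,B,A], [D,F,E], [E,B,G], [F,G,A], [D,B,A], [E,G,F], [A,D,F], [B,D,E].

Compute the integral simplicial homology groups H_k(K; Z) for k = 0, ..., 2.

Take the total order A < B < D < E < F < G on the vertex set. Then K (dimension 2) consists of the simplices:

  0-simplices (6): A, B, D, E, F, G
  1-simplices (12): AB, AD, AF, AG, BD, BE, BG, DE, DF, EF, EG, FG
  2-simplices (8): ABD, ABG, ADF, AFG, BDE, BEG, DEF, EFG

Hence C_0 ≅ Z^6, C_1 ≅ Z^12, C_2 ≅ Z^8.

Boundary ∂_1: C_1 → C_0 sends each edge [p,q] (with p < q) to q − p.
As a 6×12 matrix over Z this has rank 5, with invariant factors (1,1,1,1,1).

The boundary map ∂_2: C_2 → C_1 acts by ∂[p,q,r] = [q,r] − [p,r] + [p,q]. For instance
  ∂AFG = FG − AG + AF,
  ∂ADF = DF − AF + AD.
The resulting 12×8 matrix has rank 7, and its Smith normal form has invariant factors (1,1,1,1,1,1,1).

From H_k ≅ ker(∂_k) / im(∂_{k+1}) we obtain:

  H_0: rank C_0 − rank ∂_1 = 6 − 5 = 1, and the invariant factors of ∂_1 are all 1, so H_0 = Z.
  H_1: rank ker ∂_1 − rank ∂_2 = (12 − 5) − 7 = 0, and the invariant factors of ∂_2 are all 1, so H_1 = 0.
  H_2: rank ker ∂_2 − rank ∂_3 = (8 − 7) − 0 = 1, and there is no ∂_3, so H_2 = Z.

H_0 ≅ Z,  H_1 = 0,  H_2 ≅ Z.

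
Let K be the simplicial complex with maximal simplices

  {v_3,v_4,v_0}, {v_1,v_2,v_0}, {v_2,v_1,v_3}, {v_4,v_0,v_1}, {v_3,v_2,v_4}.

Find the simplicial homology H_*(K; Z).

H_0 = Z,  H_1 = Z,  H_2 = 0.

Take the total order v_0 < v_1 < v_2 < v_3 < v_4 on the vertex set. Then K (dimension 2) consists of the simplices:

  0-simplices (5): [v_0], [v_1], [v_2], [v_3], [v_4]
  1-simplices (10): [v_0,v_1], [v_0,v_2], [v_0,v_3], [v_0,v_4], [v_1,v_2], [v_1,v_3], [v_1,v_4], [v_2,v_3], [v_2,v_4], [v_3,v_4]
  2-simplices (5): [v_0,v_1,v_2], [v_0,v_1,v_4], [v_0,v_3,v_4], [v_1,v_2,v_3], [v_2,v_3,v_4]

so the chain groups are C_0 ≅ Z^5, C_1 ≅ Z^10, C_2 ≅ Z^5.

Boundary ∂_1: C_1 → C_0 sends each edge [p,q] (with p < q) to q − p. For instance
  ∂[v_0,v_1] = [v_1] − [v_0].
The 5×10 boundary matrix has rank 4 and Smith normal form diag(1,1,1,1).

The boundary map ∂_2: C_2 → C_1 acts by ∂[p,q,r] = [q,r] − [p,r] + [p,q]. For instance
  ∂[v_0,v_1,v_4] = [v_1,v_4] − [v_0,v_4] + [v_0,v_1],
  ∂[v_1,v_2,v_3] = [v_2,v_3] − [v_1,v_3] + [v_1,v_2].
This gives a 10×5 integer matrix of rank 5; reducing to Smith normal form yields diagonal entries (1,1,1,1,1).

Now H_k = ker ∂_k / im ∂_{k+1}, so:

  H_0: rank C_0 − rank ∂_1 = 5 − 4 = 1, and the invariant factors of ∂_1 are all 1, so H_0 ≅ Z.
  H_1: rank ker ∂_1 − rank ∂_2 = (10 − 4) − 5 = 1, and the invariant factors of ∂_2 are all 1, so H_1 ≅ Z.
  H_2: rank ker ∂_2 − rank ∂_3 = (5 − 5) − 0 = 0, and there is no ∂_3, so H_2 ≅ 0.

As a check, the Euler characteristic is 5 − 10 + 5 = 0, which agrees with 1 − 1 + 0 = 0.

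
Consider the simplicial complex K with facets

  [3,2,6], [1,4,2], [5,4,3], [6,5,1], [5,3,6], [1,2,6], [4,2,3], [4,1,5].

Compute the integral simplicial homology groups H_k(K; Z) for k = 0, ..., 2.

H_0 = Z,  H_1 = 0,  H_2 = Z.

We work with the vertex ordering 1 < 2 < 3 < 4 < 5 < 6. The simplices of K, each written with vertices in increasing order, are:

  0-simplices (6): [1], [2], [3], [4], [5], [6]
  1-simplices (12): [1,2], [1,4], [1,5], [1,6], [2,3], [2,4], [2,6], [3,4], [3,5], [3,6], [4,5], [5,6]
  2-simplices (8): [1,2,4], [1,2,6], [1,4,5], [1,5,6], [2,3,4], [2,3,6], [3,4,5], [3,5,6]

giving chain groups C_0 ≅ Z^6, C_1 ≅ Z^12, C_2 ≅ Z^8.

The boundary map ∂_1: C_1 → C_0 is given by ∂[p,q] = [q] − [p]. For instance
  ∂[1,5] = [5] − [1].
The 6×12 boundary matrix has rank 5 and Smith normal form diag(1,1,1,1,1).

The boundary map ∂_2: C_2 → C_1 maps a triangle to the signed sum of its edges. For instance
  ∂[1,5,6] = [5,6] − [1,6] + [1,5],
  ∂[1,2,6] = [2,6] − [1,6] + [1,2].
As a 12×8 matrix over Z this has rank 7, with invariant factors (1,1,1,1,1,1,1).

Computing H_k = (kernel of ∂_k) / (image of ∂_{k+1}):

  H_0: rank C_0 − rank ∂_1 = 6 − 5 = 1, and the invariant factors of ∂_1 are all 1, so H_0 = Z.
  H_1: rank ker ∂_1 − rank ∂_2 = (12 − 5) − 7 = 0, and the invariant factors of ∂_2 are all 1, so H_1 = 0.
  H_2: rank ker ∂_2 − rank ∂_3 = (8 − 7) − 0 = 1, and there is no ∂_3, so H_2 = Z.

As a check, the Euler characteristic is 6 − 12 + 8 = 2, which agrees with 1 − 0 + 1 = 2.
(K is a triangulation of the 2-sphere S^2.)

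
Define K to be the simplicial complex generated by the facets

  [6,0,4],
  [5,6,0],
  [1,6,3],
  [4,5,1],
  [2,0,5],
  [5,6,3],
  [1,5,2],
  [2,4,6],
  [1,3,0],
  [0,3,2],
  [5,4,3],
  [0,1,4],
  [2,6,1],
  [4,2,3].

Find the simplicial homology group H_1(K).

H_1 ≅ Z^2.

Take the total order 0 < 1 < 2 < 3 < 4 < 5 < 6 on the vertex set. Then K (dimension 2) consists of the simplices:

  0-simplices (7): [0], [1], [2], [3], [4], [5], [6]
  1-simplices (21): [0,1], [0,2], [0,3], [0,4], [0,5], [0,6], [1,2], [1,3], [1,4], [1,5], [1,6], [2,3], [2,4], [2,5], [2,6], [3,4], [3,5], [3,6], [4,5], [4,6], [5,6]
  2-simplices (14): [0,1,3], [0,1,4], [0,2,3], [0,2,5], [0,4,6], [0,5,6], [1,2,5], [1,2,6], [1,3,6], [1,4,5], [2,3,4], [2,4,6], [3,4,5], [3,5,6]

giving chain groups C_0 ≅ Z^7, C_1 ≅ Z^21, C_2 ≅ Z^14.

Boundary ∂_1: C_1 → C_0 sends each edge [p,q] (with p < q) to q − p.
The resulting 7×21 matrix has rank 6, and its Smith normal form has invariant factors (1,1,1,1,1,1).

The boundary map ∂_2: C_2 → C_1 acts by ∂[p,q,r] = [q,r] − [p,r] + [p,q]. For instance
  ∂[0,5,6] = [5,6] − [0,6] + [0,5],
  ∂[0,2,3] = [2,3] − [0,3] + [0,2].
The resulting 21×14 matrix has rank 13, and its Smith normal form has invariant factors (1,1,1,1,1,1,1,1,1,1,1,1,1).

Computing H_k = (kernel of ∂_k) / (image of ∂_{k+1}):

  H_1: rank ker ∂_1 − rank ∂_2 = (21 − 6) − 13 = 2, and the invariant factors of ∂_2 are all 1, so H_1 = Z^2.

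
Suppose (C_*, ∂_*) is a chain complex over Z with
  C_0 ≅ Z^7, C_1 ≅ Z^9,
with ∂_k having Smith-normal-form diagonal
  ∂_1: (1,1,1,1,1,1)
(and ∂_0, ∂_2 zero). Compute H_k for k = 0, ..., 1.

H_0 ≅ Z,  H_1 ≅ Z^3.

H_0: b_0 = 7 − 0 − 6 = 1; torsion from ∂_1 factors > 1: none. So H_0 ≅ Z.
H_1: b_1 = 9 − 6 − 0 = 3; torsion from ∂_2 factors > 1: none. So H_1 ≅ Z^3.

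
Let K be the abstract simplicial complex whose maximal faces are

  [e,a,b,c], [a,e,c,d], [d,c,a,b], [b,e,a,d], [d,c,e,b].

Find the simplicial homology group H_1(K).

Fix the vertex order a < b < c < d < e and write every simplex with vertices in increasing order. Then dim K = 3 and the simplices of K are:

  0-simplices (5): a, b, c, d, e
  1-simplices (10): ab, ac, ad, ae, bc, bd, be, cd, ce, de
  2-simplices (10): abc, abd, abe, acd, ace, ade, bcd, bce, bde, cde
  3-simplices (5): abcd, abce, abde, acde, bcde

so the chain groups are C_0 ≅ Z^5, C_1 ≅ Z^10, C_2 ≅ Z^10, C_3 ≅ Z^5.

∂_1: C_1 → C_0 maps an edge to its endpoints' difference, ∂[p,q] = q − p.
The 5×10 boundary matrix has rank 4 and Smith normal form diag(1,1,1,1).

∂_2: C_2 → C_1 acts by ∂[p,q,r] = [q,r] − [p,r] + [p,q]. For instance
  ∂abc = bc − ac + ab,
  ∂abe = be − ae + ab.
The resulting 10×10 matrix has rank 6, and its Smith normal form has invariant factors (1,1,1,1,1,1).

The boundary map ∂_3: C_3 → C_2 sends each 3-simplex σ to the alternating sum Σ_i (−1)^i (σ with its i-th vertex removed). For instance
  ∂abce = bce − ace + abe − abc,
  ∂bcde = cde − bde + bce − bcd.
As a 10×5 matrix over Z this has rank 4, with invariant factors (1,1,1,1).

Now H_k = ker ∂_k / im ∂_{k+1}, so:

  H_1: rank ker ∂_1 − rank ∂_2 = (10 − 4) − 6 = 0, and the invariant factors of ∂_2 are all 1, so H_1 = 0.

(K is a triangulation of the 3-sphere S^3.)

H_1 ≅ 0.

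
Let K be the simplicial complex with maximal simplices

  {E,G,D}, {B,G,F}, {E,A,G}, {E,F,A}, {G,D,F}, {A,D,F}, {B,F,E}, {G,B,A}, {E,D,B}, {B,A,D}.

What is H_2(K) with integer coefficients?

H_2 = 0.

We work with the vertex ordering A < B < D < E < F < G. The simplices of K, each written with vertices in increasing order, are:

  0-simplices (6): A, B, D, E, F, G
  1-simplices (15): AB, AD, AE, AF, AG, BD, BE, BF, BG, DE, DF, DG, EF, EG, FG
  2-simplices (10): ABD, ABG, ADF, AEF, AEG, BDE, BEF, BFG, DEG, DFG

so the chain groups are C_0 ≅ Z^6, C_1 ≅ Z^15, C_2 ≅ Z^10.

Boundary ∂_1: C_1 → C_0 is given by ∂[p,q] = [q] − [p].
As a 6×15 matrix over Z this has rank 5, with invariant factors (1,1,1,1,1).

∂_2: C_2 → C_1 sends each 2-simplex [p,q,r] to [q,r] − [p,r] + [p,q]. For instance
  ∂BDE = DE − BE + BD,
  ∂BFG = FG − BG + BF.
This gives a 15×10 integer matrix of rank 10; reducing to Smith normal form yields diagonal entries (1,1,1,1,1,1,1,1,1,2).

Now H_k = ker ∂_k / im ∂_{k+1}, so:

  H_2: rank ker ∂_2 − rank ∂_3 = (10 − 10) − 0 = 0, and there is no ∂_3, so H_2 = 0.

(K is a triangulation of the real projective plane RP^2.)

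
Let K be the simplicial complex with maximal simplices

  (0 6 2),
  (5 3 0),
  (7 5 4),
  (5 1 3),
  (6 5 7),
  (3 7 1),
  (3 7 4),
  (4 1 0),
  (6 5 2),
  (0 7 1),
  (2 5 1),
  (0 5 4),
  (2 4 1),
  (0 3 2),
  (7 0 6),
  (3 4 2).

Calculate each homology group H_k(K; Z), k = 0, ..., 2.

H_0 ≅ Z,  H_1 ≅ Z^2,  H_2 ≅ Z.

Take the total order 0 < 1 < 2 < 3 < 4 < 5 < 6 < 7 on the vertex set. Then K (dimension 2) consists of the simplices:

  0-simplices (8): [0], [1], [2], [3], [4], [5], [6], [7]
  1-simplices (24): (24 of them)
  2-simplices (16): [0,1,4], [0,1,7], [0,2,3], [0,2,6], [0,3,5], [0,4,5], [0,6,7], [1,2,4], [1,2,5], [1,3,5], [1,3,7], [2,3,4], [2,5,6], [3,4,7], [4,5,7], [5,6,7]

giving chain groups C_0 ≅ Z^8, C_1 ≅ Z^24, C_2 ≅ Z^16.

The boundary map ∂_1: C_1 → C_0 maps an edge to its endpoints' difference, ∂[p,q] = q − p. For instance
  ∂[0,5] = [5] − [0].
This gives a 8×24 integer matrix of rank 7; reducing to Smith normal form yields diagonal entries (1,1,1,1,1,1,1).

∂_2: C_2 → C_1 maps a triangle to the signed sum of its edges. For instance
  ∂[0,3,5] = [3,5] − [0,5] + [0,3],
  ∂[1,2,5] = [2,5] − [1,5] + [1,2].
As a 24×16 matrix over Z this has rank 15, with invariant factors (1,1,1,1,1,1,1,1,1,1,1,1,1,1,1).

Now H_k = ker ∂_k / im ∂_{k+1}, so:

  H_0: rank C_0 − rank ∂_1 = 8 − 7 = 1, and the invariant factors of ∂_1 are all 1, so H_0 = Z.
  H_1: rank ker ∂_1 − rank ∂_2 = (24 − 7) − 15 = 2, and the invariant factors of ∂_2 are all 1, so H_1 = Z^2.
  H_2: rank ker ∂_2 − rank ∂_3 = (16 − 15) − 0 = 1, and there is no ∂_3, so H_2 = Z.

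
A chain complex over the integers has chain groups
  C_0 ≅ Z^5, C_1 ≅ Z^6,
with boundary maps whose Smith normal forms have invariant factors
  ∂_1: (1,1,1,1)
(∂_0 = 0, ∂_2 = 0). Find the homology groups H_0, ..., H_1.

H_0: b_0 = 5 − 0 − 4 = 1; torsion from ∂_1 factors > 1: none. So H_0 ≅ Z.
H_1: b_1 = 6 − 4 − 0 = 2; torsion from ∂_2 factors > 1: none. So H_1 ≅ Z^2.

H_0 ≅ Z,  H_1 ≅ Z^2.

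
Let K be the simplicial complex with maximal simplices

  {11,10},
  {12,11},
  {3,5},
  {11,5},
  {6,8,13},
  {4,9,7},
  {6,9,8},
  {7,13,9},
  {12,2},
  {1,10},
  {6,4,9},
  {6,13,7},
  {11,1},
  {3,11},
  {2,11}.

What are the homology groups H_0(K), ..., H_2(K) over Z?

Take the total order 1 < 2 < 3 < 4 < 5 < 6 < 7 < 8 < 9 < 10 < 11 < 12 < 13 on the vertex set. Then K (dimension 2) consists of the simplices:

  0-simplices (13): [1], [2], [3], [4], [5], [6], [7], [8], [9], [10], [11], [12], [13]
  1-simplices (21): [1,10], [1,11], [2,11], [2,12], [3,5], [3,11], [4,6], [4,7], [4,9], [5,11], [6,7], [6,8], [6,9], [6,13], [7,9], [7,13], [8,9], [8,13], [9,13], [10,11], [11,12]
  2-simplices (6): [4,6,9], [4,7,9], [6,7,13], [6,8,9], [6,8,13], [7,9,13]

Hence C_0 ≅ Z^13, C_1 ≅ Z^21, C_2 ≅ Z^6.

Boundary ∂_1: C_1 → C_0 sends each edge [p,q] (with p < q) to q − p. For instance
  ∂[7,13] = [13] − [7].
This gives a 13×21 integer matrix of rank 11; reducing to Smith normal form yields diagonal entries (1,1,1,1,1,1,1,1,1,1,1).

∂_2: C_2 → C_1 sends each 2-simplex [p,q,r] to [q,r] − [p,r] + [p,q]. For instance
  ∂[6,8,13] = [8,13] − [6,13] + [6,8],
  ∂[4,6,9] = [6,9] − [4,9] + [4,6].
The resulting 21×6 matrix has rank 6, and its Smith normal form has invariant factors (1,1,1,1,1,1).

Reading off H_k = ker ∂_k / im ∂_{k+1}:

  H_0: rank C_0 − rank ∂_1 = 13 − 11 = 2, and the invariant factors of ∂_1 are all 1, so H_0 ≅ Z^2.
  H_1: rank ker ∂_1 − rank ∂_2 = (21 − 11) − 6 = 4, and the invariant factors of ∂_2 are all 1, so H_1 ≅ Z^4.
  H_2: rank ker ∂_2 − rank ∂_3 = (6 − 6) − 0 = 0, and there is no ∂_3, so H_2 ≅ 0.

As a check, the Euler characteristic is 13 − 21 + 6 = -2, which agrees with 2 − 4 + 0 = -2.
(K is a triangulation of the disjoint union of the cylinder S^1 x I and a wedge of 3 circles.)

H_0 ≅ Z^2,  H_1 ≅ Z^4,  H_2 = 0.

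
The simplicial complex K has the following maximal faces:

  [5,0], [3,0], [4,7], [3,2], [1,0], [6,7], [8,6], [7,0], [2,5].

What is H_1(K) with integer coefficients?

Fix the vertex order 0 < 1 < 2 < 3 < 4 < 5 < 6 < 7 < 8 and write every simplex with vertices in increasing order. Then dim K = 1 and the simplices of K are:

  0-simplices (9): [0], [1], [2], [3], [4], [5], [6], [7], [8]
  1-simplices (9): [0,1], [0,3], [0,5], [0,7], [2,3], [2,5], [4,7], [6,7], [6,8]

so the chain groups are C_0 ≅ Z^9, C_1 ≅ Z^9.

The boundary map ∂_1: C_1 → C_0 is given by ∂[p,q] = [q] − [p]. For instance
  ∂[0,5] = [5] − [0].
As a 9×9 matrix over Z this has rank 8, with invariant factors (1,1,1,1,1,1,1,1).

From H_k ≅ ker(∂_k) / im(∂_{k+1}) we obtain:

  H_1: rank ker ∂_1 − rank ∂_2 = (9 − 8) − 0 = 1, and there is no ∂_2, so H_1 ≅ Z.

H_1 ≅ Z.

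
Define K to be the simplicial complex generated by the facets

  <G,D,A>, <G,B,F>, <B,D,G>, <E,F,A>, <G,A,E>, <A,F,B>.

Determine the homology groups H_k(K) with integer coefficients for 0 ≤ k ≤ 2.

Fix the vertex order A < B < D < E < F < G and write every simplex with vertices in increasing order. Then dim K = 2 and the simplices of K are:

  0-simplices (6): A, B, D, E, F, G
  1-simplices (12): AB, AD, AE, AF, AG, BD, BF, BG, DG, EF, EG, FG
  2-simplices (6): ABF, ADG, AEF, AEG, BDG, BFG

so the chain groups are C_0 ≅ Z^6, C_1 ≅ Z^12, C_2 ≅ Z^6.

Boundary ∂_1: C_1 → C_0 is given by ∂[p,q] = [q] − [p].
As a 6×12 matrix over Z this has rank 5, with invariant factors (1,1,1,1,1).

∂_2: C_2 → C_1 acts by ∂[p,q,r] = [q,r] − [p,r] + [p,q]. For instance
  ∂BFG = FG − BG + BF,
  ∂ABF = BF − AF + AB.
This gives a 12×6 integer matrix of rank 6; reducing to Smith normal form yields diagonal entries (1,1,1,1,1,1).

Computing H_k = (kernel of ∂_k) / (image of ∂_{k+1}):

  H_0: rank C_0 − rank ∂_1 = 6 − 5 = 1, and the invariant factors of ∂_1 are all 1, so H_0 ≅ Z.
  H_1: rank ker ∂_1 − rank ∂_2 = (12 − 5) − 6 = 1, and the invariant factors of ∂_2 are all 1, so H_1 ≅ Z.
  H_2: rank ker ∂_2 − rank ∂_3 = (6 − 6) − 0 = 0, and there is no ∂_3, so H_2 ≅ 0.

H_0 ≅ Z,  H_1 ≅ Z,  H_2 = 0.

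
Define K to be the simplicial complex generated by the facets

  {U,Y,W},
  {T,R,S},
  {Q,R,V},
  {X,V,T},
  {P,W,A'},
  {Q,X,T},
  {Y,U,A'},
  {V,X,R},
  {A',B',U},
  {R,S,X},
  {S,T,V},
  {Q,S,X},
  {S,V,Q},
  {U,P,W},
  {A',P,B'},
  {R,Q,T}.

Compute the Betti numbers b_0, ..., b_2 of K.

We work with the vertex ordering P < Q < R < S < T < U < V < W < X < Y < A' < B'. The simplices of K, each written with vertices in increasing order, are:

  0-simplices (12): [P], [Q], [R], [S], [T], [U], [V], [W], [X], [Y], [A'], [B']
  1-simplices (27): (27 of them)
  2-simplices (16): [P,U,W], [P,W,A'], [P,A',B'], [Q,R,T], [Q,R,V], [Q,S,V], [Q,S,X], [Q,T,X], [R,S,T], [R,S,X], [R,V,X], [S,T,V], [T,V,X], [U,W,Y], [U,Y,A'], [U,A',B']

giving chain groups C_0 ≅ Z^12, C_1 ≅ Z^27, C_2 ≅ Z^16.

The boundary map ∂_1: C_1 → C_0 sends each edge [p,q] (with p < q) to q − p.
The resulting 12×27 matrix has rank 10, and its Smith normal form has invariant factors (1,1,1,1,1,1,1,1,1,1).

∂_2: C_2 → C_1 maps a triangle to the signed sum of its edges. For instance
  ∂[P,U,W] = [U,W] − [P,W] + [P,U],
  ∂[T,V,X] = [V,X] − [T,X] + [T,V].
The 27×16 boundary matrix has rank 16 and Smith normal form diag(1,1,1,1,1,1,1,1,1,1,1,1,1,1,1,2).

From H_k ≅ ker(∂_k) / im(∂_{k+1}) we obtain:

  H_0: rank C_0 − rank ∂_1 = 12 − 10 = 2, and the invariant factors of ∂_1 are all 1, so H_0 = Z^2.
  H_1: rank ker ∂_1 − rank ∂_2 = (27 − 10) − 16 = 1, and ∂_2 has invariant factor 2 > 1, so H_1 = Z ⊕ Z/2.
  H_2: rank ker ∂_2 − rank ∂_3 = (16 − 16) − 0 = 0, and there is no ∂_3, so H_2 = 0.

As a check, the Euler characteristic is 12 − 27 + 16 = 1, which agrees with 2 − 1 + 0 = 1.

Hence the Betti numbers are b_0 = 2, b_1 = 1, b_2 = 0.

b_0 = 2, b_1 = 1, b_2 = 0.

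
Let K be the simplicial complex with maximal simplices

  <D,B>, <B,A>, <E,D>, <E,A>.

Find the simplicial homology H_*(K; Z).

Fix the vertex order A < B < D < E and write every simplex with vertices in increasing order. Then dim K = 1 and the simplices of K are:

  0-simplices (4): A, B, D, E
  1-simplices (4): AB, AE, BD, DE

giving chain groups C_0 ≅ Z^4, C_1 ≅ Z^4.

The boundary map ∂_1: C_1 → C_0 is given by ∂[p,q] = [q] − [p]. For instance
  ∂DE = E − D.
As a 4×4 matrix over Z this has rank 3, with invariant factors (1,1,1).

Now H_k = ker ∂_k / im ∂_{k+1}, so:

  H_0: rank C_0 − rank ∂_1 = 4 − 3 = 1, and the invariant factors of ∂_1 are all 1, so H_0 = Z.
  H_1: rank ker ∂_1 − rank ∂_2 = (4 − 3) − 0 = 1, and there is no ∂_2, so H_1 = Z.

H_0 ≅ Z,  H_1 ≅ Z.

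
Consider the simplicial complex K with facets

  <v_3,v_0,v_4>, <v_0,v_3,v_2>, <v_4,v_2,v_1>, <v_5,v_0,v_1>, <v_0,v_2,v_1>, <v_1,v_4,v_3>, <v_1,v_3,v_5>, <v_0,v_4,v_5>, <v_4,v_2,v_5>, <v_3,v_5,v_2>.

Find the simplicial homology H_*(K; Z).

H_0 = Z,  H_1 = Z/2,  H_2 = 0.

Take the total order v_0 < v_1 < v_2 < v_3 < v_4 < v_5 on the vertex set. Then K (dimension 2) consists of the simplices:

  0-simplices (6): [v_0], [v_1], [v_2], [v_3], [v_4], [v_5]
  1-simplices (15): (15 of them)
  2-simplices (10): [v_0,v_1,v_2], [v_0,v_1,v_5], [v_0,v_2,v_3], [v_0,v_3,v_4], [v_0,v_4,v_5], [v_1,v_2,v_4], [v_1,v_3,v_4], [v_1,v_3,v_5], [v_2,v_3,v_5], [v_2,v_4,v_5]

so the chain groups are C_0 ≅ Z^6, C_1 ≅ Z^15, C_2 ≅ Z^10.

The boundary map ∂_1: C_1 → C_0 is given by ∂[p,q] = [q] − [p]. For instance
  ∂[v_2,v_4] = [v_4] − [v_2].
This gives a 6×15 integer matrix of rank 5; reducing to Smith normal form yields diagonal entries (1,1,1,1,1).

Boundary ∂_2: C_2 → C_1 maps a triangle to the signed sum of its edges. For instance
  ∂[v_0,v_4,v_5] = [v_4,v_5] − [v_0,v_5] + [v_0,v_4],
  ∂[v_1,v_2,v_4] = [v_2,v_4] − [v_1,v_4] + [v_1,v_2].
The 15×10 boundary matrix has rank 10 and Smith normal form diag(1,1,1,1,1,1,1,1,1,2).

From H_k ≅ ker(∂_k) / im(∂_{k+1}) we obtain:

  H_0: rank C_0 − rank ∂_1 = 6 − 5 = 1, and the invariant factors of ∂_1 are all 1, so H_0 = Z.
  H_1: rank ker ∂_1 − rank ∂_2 = (15 − 5) − 10 = 0, and ∂_2 has invariant factor 2 > 1, so H_1 = Z/2.
  H_2: rank ker ∂_2 − rank ∂_3 = (10 − 10) − 0 = 0, and there is no ∂_3, so H_2 = 0.

As a check, the Euler characteristic is 6 − 15 + 10 = 1, which agrees with 1 − 0 + 0 = 1.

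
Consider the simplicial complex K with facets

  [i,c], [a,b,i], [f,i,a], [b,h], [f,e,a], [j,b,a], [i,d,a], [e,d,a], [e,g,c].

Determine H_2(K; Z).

Fix the vertex order a < b < c < d < e < f < g < h < i < j and write every simplex with vertices in increasing order. Then dim K = 2 and the simplices of K are:

  0-simplices (10): a, b, c, d, e, f, g, h, i, j
  1-simplices (17): ab, ad, ae, af, ai, aj, bh, bi, bj, ce, cg, ci, de, di, ef, eg, fi
  2-simplices (7): abi, abj, ade, adi, aef, afi, ceg

so the chain groups are C_0 ≅ Z^10, C_1 ≅ Z^17, C_2 ≅ Z^7.

∂_1: C_1 → C_0 is given by ∂[p,q] = [q] − [p]. For instance
  ∂ci = i − c.
The resulting 10×17 matrix has rank 9, and its Smith normal form has invariant factors (1,1,1,1,1,1,1,1,1).

The boundary map ∂_2: C_2 → C_1 maps a triangle to the signed sum of its edges. For instance
  ∂abj = bj − aj + ab,
  ∂ceg = eg − cg + ce.
As a 17×7 matrix over Z this has rank 7, with invariant factors (1,1,1,1,1,1,1).

Now H_k = ker ∂_k / im ∂_{k+1}, so:

  H_2: rank ker ∂_2 − rank ∂_3 = (7 − 7) − 0 = 0, and there is no ∂_3, so H_2 = 0.

H_2 = 0.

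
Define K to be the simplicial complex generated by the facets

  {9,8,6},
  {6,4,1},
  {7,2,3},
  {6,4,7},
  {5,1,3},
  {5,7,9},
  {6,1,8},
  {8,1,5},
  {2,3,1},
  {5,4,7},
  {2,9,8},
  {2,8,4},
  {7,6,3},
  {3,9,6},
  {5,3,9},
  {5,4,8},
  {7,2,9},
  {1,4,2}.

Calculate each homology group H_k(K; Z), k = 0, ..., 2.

H_0 = Z,  H_1 = Z ⊕ Z/2Z,  H_2 = 0.

Fix the vertex order 1 < 2 < 3 < 4 < 5 < 6 < 7 < 8 < 9 and write every simplex with vertices in increasing order. Then dim K = 2 and the simplices of K are:

  0-simplices (9): [1], [2], [3], [4], [5], [6], [7], [8], [9]
  1-simplices (27): (27 of them)
  2-simplices (18): [1,2,3], [1,2,4], [1,3,5], [1,4,6], [1,5,8], [1,6,8], [2,3,7], [2,4,8], [2,7,9], [2,8,9], [3,5,9], [3,6,7], [3,6,9], [4,5,7], [4,5,8], [4,6,7], [5,7,9], [6,8,9]

so the chain groups are C_0 ≅ Z^9, C_1 ≅ Z^27, C_2 ≅ Z^18.

The boundary map ∂_1: C_1 → C_0 sends each edge [p,q] (with p < q) to q − p.
The 9×27 boundary matrix has rank 8 and Smith normal form diag(1,1,1,1,1,1,1,1).

∂_2: C_2 → C_1 acts by ∂[p,q,r] = [q,r] − [p,r] + [p,q]. For instance
  ∂[1,2,4] = [2,4] − [1,4] + [1,2],
  ∂[1,4,6] = [4,6] − [1,6] + [1,4].
The resulting 27×18 matrix has rank 18, and its Smith normal form has invariant factors (1,1,1,1,1,1,1,1,1,1,1,1,1,1,1,1,1,2).

Now H_k = ker ∂_k / im ∂_{k+1}, so:

  H_0: rank C_0 − rank ∂_1 = 9 − 8 = 1, and the invariant factors of ∂_1 are all 1, so H_0 ≅ Z.
  H_1: rank ker ∂_1 − rank ∂_2 = (27 − 8) − 18 = 1, and ∂_2 has invariant factor 2 > 1, so H_1 ≅ Z ⊕ Z/2Z.
  H_2: rank ker ∂_2 − rank ∂_3 = (18 − 18) − 0 = 0, and there is no ∂_3, so H_2 ≅ 0.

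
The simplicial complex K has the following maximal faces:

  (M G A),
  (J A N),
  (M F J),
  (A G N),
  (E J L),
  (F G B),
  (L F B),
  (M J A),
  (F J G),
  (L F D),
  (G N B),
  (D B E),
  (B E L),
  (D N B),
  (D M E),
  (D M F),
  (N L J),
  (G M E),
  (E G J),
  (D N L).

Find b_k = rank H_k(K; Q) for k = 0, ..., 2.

b_0 = 1, b_1 = 1, b_2 = 0.

K has 10 vertices, 30 edges, 20 triangles.
rank ∂_0 = 0, rank ∂_1 = 9 ⇒ b_0 = 10 − 0 − 9 = 1; all invariant factors of ∂_1 are 1 so no torsion. So H_0 = Z.
rank ∂_1 = 9, rank ∂_2 = 20 ⇒ b_1 = 30 − 9 − 20 = 1; ∂_2 has invariant factor(s) [2] giving torsion. So H_1 = Z ⊕ Z/2Z.
rank ∂_2 = 20, rank ∂_3 = 0 ⇒ b_2 = 20 − 20 − 0 = 0. So H_2 = 0.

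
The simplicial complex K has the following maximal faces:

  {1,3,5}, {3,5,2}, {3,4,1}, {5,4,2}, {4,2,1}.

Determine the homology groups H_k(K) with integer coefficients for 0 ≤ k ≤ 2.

Order the vertices as 1 < 2 < 3 < 4 < 5. Listing each simplex with vertices in this order, K has dimension 2 with simplices:

  0-simplices (5): [1], [2], [3], [4], [5]
  1-simplices (10): [1,2], [1,3], [1,4], [1,5], [2,3], [2,4], [2,5], [3,4], [3,5], [4,5]
  2-simplices (5): [1,2,4], [1,3,4], [1,3,5], [2,3,5], [2,4,5]

Hence C_0 ≅ Z^5, C_1 ≅ Z^10, C_2 ≅ Z^5.

Boundary ∂_1: C_1 → C_0 sends each edge [p,q] (with p < q) to q − p. For instance
  ∂[1,5] = [5] − [1].
The resulting 5×10 matrix has rank 4, and its Smith normal form has invariant factors (1,1,1,1).

The boundary map ∂_2: C_2 → C_1 maps a triangle to the signed sum of its edges. For instance
  ∂[1,2,4] = [2,4] − [1,4] + [1,2],
  ∂[1,3,4] = [3,4] − [1,4] + [1,3].
This gives a 10×5 integer matrix of rank 5; reducing to Smith normal form yields diagonal entries (1,1,1,1,1).

From H_k ≅ ker(∂_k) / im(∂_{k+1}) we obtain:

  H_0: rank C_0 − rank ∂_1 = 5 − 4 = 1, and the invariant factors of ∂_1 are all 1, so H_0 ≅ Z.
  H_1: rank ker ∂_1 − rank ∂_2 = (10 − 4) − 5 = 1, and the invariant factors of ∂_2 are all 1, so H_1 ≅ Z.
  H_2: rank ker ∂_2 − rank ∂_3 = (5 − 5) − 0 = 0, and there is no ∂_3, so H_2 ≅ 0.

(K is a triangulation of the Möbius band.)

H_0 = Z,  H_1 = Z,  H_2 = 0.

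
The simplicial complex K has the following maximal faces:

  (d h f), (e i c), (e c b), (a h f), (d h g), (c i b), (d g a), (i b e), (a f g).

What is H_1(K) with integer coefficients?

H_1 ≅ Z.

K has 9 vertices, 16 edges, 9 triangles.
rank ∂_1 = 7, rank ∂_2 = 8 ⇒ b_1 = 16 − 7 − 8 = 1; all invariant factors of ∂_2 are 1 so no torsion. So H_1 = Z.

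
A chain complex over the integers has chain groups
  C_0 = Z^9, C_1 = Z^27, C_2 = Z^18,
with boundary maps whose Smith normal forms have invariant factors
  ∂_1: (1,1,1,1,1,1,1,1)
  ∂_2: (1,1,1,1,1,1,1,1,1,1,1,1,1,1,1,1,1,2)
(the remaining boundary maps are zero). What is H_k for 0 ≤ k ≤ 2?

H_0: b_0 = 9 − 0 − 8 = 1; torsion from ∂_1 factors > 1: none. So H_0 ≅ Z.
H_1: b_1 = 27 − 8 − 18 = 1; torsion from ∂_2 factors > 1: [2]. So H_1 ≅ Z × Z/2.
H_2: b_2 = 18 − 18 − 0 = 0; torsion from ∂_3 factors > 1: none. So H_2 ≅ 0.

H_0 ≅ Z,  H_1 ≅ Z × Z/2,  H_2 = 0.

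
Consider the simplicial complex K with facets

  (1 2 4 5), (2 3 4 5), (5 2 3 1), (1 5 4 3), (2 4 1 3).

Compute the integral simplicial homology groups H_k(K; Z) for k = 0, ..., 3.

H_0 = Z,  H_1 = 0,  H_2 = 0,  H_3 = Z.

Take the total order 1 < 2 < 3 < 4 < 5 on the vertex set. Then K (dimension 3) consists of the simplices:

  0-simplices (5): [1], [2], [3], [4], [5]
  1-simplices (10): [1,2], [1,3], [1,4], [1,5], [2,3], [2,4], [2,5], [3,4], [3,5], [4,5]
  2-simplices (10): [1,2,3], [1,2,4], [1,2,5], [1,3,4], [1,3,5], [1,4,5], [2,3,4], [2,3,5], [2,4,5], [3,4,5]
  3-simplices (5): [1,2,3,4], [1,2,3,5], [1,2,4,5], [1,3,4,5], [2,3,4,5]

so the chain groups are C_0 ≅ Z^5, C_1 ≅ Z^10, C_2 ≅ Z^10, C_3 ≅ Z^5.

∂_1: C_1 → C_0 is given by ∂[p,q] = [q] − [p].
The 5×10 boundary matrix has rank 4 and Smith normal form diag(1,1,1,1).

The boundary map ∂_2: C_2 → C_1 acts by ∂[p,q,r] = [q,r] − [p,r] + [p,q]. For instance
  ∂[1,2,3] = [2,3] − [1,3] + [1,2],
  ∂[1,3,4] = [3,4] − [1,4] + [1,3].
The 10×10 boundary matrix has rank 6 and Smith normal form diag(1,1,1,1,1,1).

The boundary map ∂_3: C_3 → C_2 sends each 3-simplex σ to the alternating sum Σ_i (−1)^i (σ with its i-th vertex removed). For instance
  ∂[2,3,4,5] = [3,4,5] − [2,4,5] + [2,3,5] − [2,3,4],
  ∂[1,2,4,5] = [2,4,5] − [1,4,5] + [1,2,5] − [1,2,4].
As a 10×5 matrix over Z this has rank 4, with invariant factors (1,1,1,1).

Computing H_k = (kernel of ∂_k) / (image of ∂_{k+1}):

  H_0: rank C_0 − rank ∂_1 = 5 − 4 = 1, and the invariant factors of ∂_1 are all 1, so H_0 ≅ Z.
  H_1: rank ker ∂_1 − rank ∂_2 = (10 − 4) − 6 = 0, and the invariant factors of ∂_2 are all 1, so H_1 ≅ 0.
  H_2: rank ker ∂_2 − rank ∂_3 = (10 − 6) − 4 = 0, and the invariant factors of ∂_3 are all 1, so H_2 ≅ 0.
  H_3: rank ker ∂_3 − rank ∂_4 = (5 − 4) − 0 = 1, and there is no ∂_4, so H_3 ≅ Z.

As a check, the Euler characteristic is 5 − 10 + 10 − 5 = 0, which agrees with 1 − 0 + 0 − 1 = 0.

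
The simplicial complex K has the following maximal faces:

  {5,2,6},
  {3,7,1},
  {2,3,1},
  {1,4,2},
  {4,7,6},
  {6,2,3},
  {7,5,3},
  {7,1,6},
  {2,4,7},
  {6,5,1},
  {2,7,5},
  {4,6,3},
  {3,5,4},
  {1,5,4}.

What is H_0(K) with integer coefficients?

H_0 = Z.

Take the total order 1 < 2 < 3 < 4 < 5 < 6 < 7 on the vertex set. Then K (dimension 2) consists of the simplices:

  0-simplices (7): [1], [2], [3], [4], [5], [6], [7]
  1-simplices (21): [1,2], [1,3], [1,4], [1,5], [1,6], [1,7], [2,3], [2,4], [2,5], [2,6], [2,7], [3,4], [3,5], [3,6], [3,7], [4,5], [4,6], [4,7], [5,6], [5,7], [6,7]
  2-simplices (14): [1,2,3], [1,2,4], [1,3,7], [1,4,5], [1,5,6], [1,6,7], [2,3,6], [2,4,7], [2,5,6], [2,5,7], [3,4,5], [3,4,6], [3,5,7], [4,6,7]

so the chain groups are C_0 ≅ Z^7, C_1 ≅ Z^21, C_2 ≅ Z^14.

∂_1: C_1 → C_0 sends each edge [p,q] (with p < q) to q − p. For instance
  ∂[1,6] = [6] − [1].
The resulting 7×21 matrix has rank 6, and its Smith normal form has invariant factors (1,1,1,1,1,1).

Boundary ∂_2: C_2 → C_1 maps a triangle to the signed sum of its edges. For instance
  ∂[2,4,7] = [4,7] − [2,7] + [2,4],
  ∂[1,2,3] = [2,3] − [1,3] + [1,2].
As a 21×14 matrix over Z this has rank 13, with invariant factors (1,1,1,1,1,1,1,1,1,1,1,1,1).

Computing H_k = (kernel of ∂_k) / (image of ∂_{k+1}):

  H_0: rank C_0 − rank ∂_1 = 7 − 6 = 1, and the invariant factors of ∂_1 are all 1, so H_0 = Z.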